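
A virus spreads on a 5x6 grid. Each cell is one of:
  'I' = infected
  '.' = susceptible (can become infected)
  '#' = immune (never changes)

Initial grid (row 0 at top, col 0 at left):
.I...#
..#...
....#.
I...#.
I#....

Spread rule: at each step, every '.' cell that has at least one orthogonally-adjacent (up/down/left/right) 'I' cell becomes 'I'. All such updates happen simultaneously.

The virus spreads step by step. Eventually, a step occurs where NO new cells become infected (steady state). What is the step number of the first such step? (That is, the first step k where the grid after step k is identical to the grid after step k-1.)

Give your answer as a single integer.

Step 0 (initial): 3 infected
Step 1: +5 new -> 8 infected
Step 2: +4 new -> 12 infected
Step 3: +5 new -> 17 infected
Step 4: +3 new -> 20 infected
Step 5: +2 new -> 22 infected
Step 6: +2 new -> 24 infected
Step 7: +1 new -> 25 infected
Step 8: +0 new -> 25 infected

Answer: 8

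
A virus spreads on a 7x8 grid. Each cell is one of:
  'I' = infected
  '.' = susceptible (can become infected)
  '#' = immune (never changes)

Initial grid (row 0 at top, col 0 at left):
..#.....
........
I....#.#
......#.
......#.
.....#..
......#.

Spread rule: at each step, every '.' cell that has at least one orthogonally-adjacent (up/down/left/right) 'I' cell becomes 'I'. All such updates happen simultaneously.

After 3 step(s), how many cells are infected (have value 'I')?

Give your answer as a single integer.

Answer: 15

Derivation:
Step 0 (initial): 1 infected
Step 1: +3 new -> 4 infected
Step 2: +5 new -> 9 infected
Step 3: +6 new -> 15 infected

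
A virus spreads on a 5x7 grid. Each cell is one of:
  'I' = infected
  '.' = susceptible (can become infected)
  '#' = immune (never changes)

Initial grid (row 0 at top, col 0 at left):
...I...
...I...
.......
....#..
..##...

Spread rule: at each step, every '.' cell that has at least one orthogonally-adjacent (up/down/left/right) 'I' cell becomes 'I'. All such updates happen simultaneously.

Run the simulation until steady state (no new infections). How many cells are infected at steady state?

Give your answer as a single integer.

Answer: 32

Derivation:
Step 0 (initial): 2 infected
Step 1: +5 new -> 7 infected
Step 2: +7 new -> 14 infected
Step 3: +7 new -> 21 infected
Step 4: +4 new -> 25 infected
Step 5: +4 new -> 29 infected
Step 6: +3 new -> 32 infected
Step 7: +0 new -> 32 infected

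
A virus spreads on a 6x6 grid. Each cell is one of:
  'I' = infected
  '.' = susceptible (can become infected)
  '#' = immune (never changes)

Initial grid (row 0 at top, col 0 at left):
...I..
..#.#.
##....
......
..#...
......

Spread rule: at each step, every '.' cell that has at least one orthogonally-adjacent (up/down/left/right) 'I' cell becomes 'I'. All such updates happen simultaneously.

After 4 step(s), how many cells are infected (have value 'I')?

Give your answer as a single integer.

Step 0 (initial): 1 infected
Step 1: +3 new -> 4 infected
Step 2: +3 new -> 7 infected
Step 3: +6 new -> 13 infected
Step 4: +5 new -> 18 infected

Answer: 18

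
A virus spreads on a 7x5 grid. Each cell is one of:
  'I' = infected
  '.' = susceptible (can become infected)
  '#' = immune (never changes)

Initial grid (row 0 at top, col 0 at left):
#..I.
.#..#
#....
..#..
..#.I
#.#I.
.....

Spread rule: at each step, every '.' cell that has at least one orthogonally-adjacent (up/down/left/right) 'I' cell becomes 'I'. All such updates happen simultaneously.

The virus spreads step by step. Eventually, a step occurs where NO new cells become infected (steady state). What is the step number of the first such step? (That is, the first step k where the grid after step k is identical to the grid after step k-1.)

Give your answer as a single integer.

Step 0 (initial): 3 infected
Step 1: +7 new -> 10 infected
Step 2: +7 new -> 17 infected
Step 3: +2 new -> 19 infected
Step 4: +3 new -> 22 infected
Step 5: +2 new -> 24 infected
Step 6: +2 new -> 26 infected
Step 7: +0 new -> 26 infected

Answer: 7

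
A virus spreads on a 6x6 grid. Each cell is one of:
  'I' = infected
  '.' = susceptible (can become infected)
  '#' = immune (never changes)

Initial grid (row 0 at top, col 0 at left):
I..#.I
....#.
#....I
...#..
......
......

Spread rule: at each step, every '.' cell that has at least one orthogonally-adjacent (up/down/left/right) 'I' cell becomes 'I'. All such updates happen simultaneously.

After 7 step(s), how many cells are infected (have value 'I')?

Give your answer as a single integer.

Step 0 (initial): 3 infected
Step 1: +6 new -> 9 infected
Step 2: +5 new -> 14 infected
Step 3: +6 new -> 20 infected
Step 4: +4 new -> 24 infected
Step 5: +4 new -> 28 infected
Step 6: +3 new -> 31 infected
Step 7: +1 new -> 32 infected

Answer: 32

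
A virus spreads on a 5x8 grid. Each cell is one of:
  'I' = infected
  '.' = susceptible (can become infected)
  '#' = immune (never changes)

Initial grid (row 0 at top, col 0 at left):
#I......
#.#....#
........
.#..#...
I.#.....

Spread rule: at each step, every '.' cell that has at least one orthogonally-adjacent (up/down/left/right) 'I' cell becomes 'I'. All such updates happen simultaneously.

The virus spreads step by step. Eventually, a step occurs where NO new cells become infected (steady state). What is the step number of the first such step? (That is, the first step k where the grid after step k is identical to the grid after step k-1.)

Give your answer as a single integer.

Step 0 (initial): 2 infected
Step 1: +4 new -> 6 infected
Step 2: +3 new -> 9 infected
Step 3: +3 new -> 12 infected
Step 4: +4 new -> 16 infected
Step 5: +4 new -> 20 infected
Step 6: +4 new -> 24 infected
Step 7: +3 new -> 27 infected
Step 8: +3 new -> 30 infected
Step 9: +2 new -> 32 infected
Step 10: +1 new -> 33 infected
Step 11: +0 new -> 33 infected

Answer: 11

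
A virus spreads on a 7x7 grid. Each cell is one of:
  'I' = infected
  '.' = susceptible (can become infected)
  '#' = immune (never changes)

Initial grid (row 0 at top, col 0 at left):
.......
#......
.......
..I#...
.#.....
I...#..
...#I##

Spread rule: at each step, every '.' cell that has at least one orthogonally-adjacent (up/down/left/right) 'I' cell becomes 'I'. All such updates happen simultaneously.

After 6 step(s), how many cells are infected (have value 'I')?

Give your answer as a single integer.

Answer: 41

Derivation:
Step 0 (initial): 3 infected
Step 1: +6 new -> 9 infected
Step 2: +7 new -> 16 infected
Step 3: +8 new -> 24 infected
Step 4: +6 new -> 30 infected
Step 5: +7 new -> 37 infected
Step 6: +4 new -> 41 infected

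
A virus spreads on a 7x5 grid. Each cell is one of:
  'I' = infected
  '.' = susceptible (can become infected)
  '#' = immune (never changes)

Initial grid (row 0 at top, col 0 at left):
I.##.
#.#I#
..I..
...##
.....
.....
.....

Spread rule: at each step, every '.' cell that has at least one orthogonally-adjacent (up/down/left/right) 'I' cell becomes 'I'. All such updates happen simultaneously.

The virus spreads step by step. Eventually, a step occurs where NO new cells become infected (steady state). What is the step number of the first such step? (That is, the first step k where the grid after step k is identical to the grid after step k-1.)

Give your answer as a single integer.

Answer: 7

Derivation:
Step 0 (initial): 3 infected
Step 1: +4 new -> 7 infected
Step 2: +5 new -> 12 infected
Step 3: +4 new -> 16 infected
Step 4: +5 new -> 21 infected
Step 5: +4 new -> 25 infected
Step 6: +2 new -> 27 infected
Step 7: +0 new -> 27 infected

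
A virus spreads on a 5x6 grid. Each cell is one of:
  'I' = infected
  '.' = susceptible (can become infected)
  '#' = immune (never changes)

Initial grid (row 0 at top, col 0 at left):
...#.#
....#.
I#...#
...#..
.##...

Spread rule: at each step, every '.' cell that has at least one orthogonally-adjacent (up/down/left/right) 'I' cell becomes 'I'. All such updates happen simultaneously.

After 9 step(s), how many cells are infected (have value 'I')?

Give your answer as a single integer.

Answer: 20

Derivation:
Step 0 (initial): 1 infected
Step 1: +2 new -> 3 infected
Step 2: +4 new -> 7 infected
Step 3: +3 new -> 10 infected
Step 4: +3 new -> 13 infected
Step 5: +1 new -> 14 infected
Step 6: +1 new -> 15 infected
Step 7: +1 new -> 16 infected
Step 8: +2 new -> 18 infected
Step 9: +2 new -> 20 infected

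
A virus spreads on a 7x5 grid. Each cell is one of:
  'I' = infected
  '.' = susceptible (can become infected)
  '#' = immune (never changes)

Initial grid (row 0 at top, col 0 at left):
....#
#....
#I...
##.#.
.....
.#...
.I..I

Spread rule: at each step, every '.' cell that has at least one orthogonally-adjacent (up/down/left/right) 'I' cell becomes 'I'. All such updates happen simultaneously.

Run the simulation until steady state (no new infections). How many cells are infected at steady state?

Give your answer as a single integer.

Step 0 (initial): 3 infected
Step 1: +6 new -> 9 infected
Step 2: +8 new -> 17 infected
Step 3: +8 new -> 25 infected
Step 4: +3 new -> 28 infected
Step 5: +0 new -> 28 infected

Answer: 28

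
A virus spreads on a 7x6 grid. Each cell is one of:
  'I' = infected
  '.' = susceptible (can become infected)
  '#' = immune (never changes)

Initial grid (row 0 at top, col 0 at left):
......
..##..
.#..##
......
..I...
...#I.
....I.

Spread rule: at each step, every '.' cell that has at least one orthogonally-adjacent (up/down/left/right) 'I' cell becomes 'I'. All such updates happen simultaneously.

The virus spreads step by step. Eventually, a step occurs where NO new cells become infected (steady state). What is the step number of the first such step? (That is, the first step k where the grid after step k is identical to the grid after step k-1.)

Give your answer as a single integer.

Answer: 13

Derivation:
Step 0 (initial): 3 infected
Step 1: +8 new -> 11 infected
Step 2: +8 new -> 19 infected
Step 3: +5 new -> 24 infected
Step 4: +2 new -> 26 infected
Step 5: +1 new -> 27 infected
Step 6: +2 new -> 29 infected
Step 7: +1 new -> 30 infected
Step 8: +1 new -> 31 infected
Step 9: +1 new -> 32 infected
Step 10: +1 new -> 33 infected
Step 11: +2 new -> 35 infected
Step 12: +1 new -> 36 infected
Step 13: +0 new -> 36 infected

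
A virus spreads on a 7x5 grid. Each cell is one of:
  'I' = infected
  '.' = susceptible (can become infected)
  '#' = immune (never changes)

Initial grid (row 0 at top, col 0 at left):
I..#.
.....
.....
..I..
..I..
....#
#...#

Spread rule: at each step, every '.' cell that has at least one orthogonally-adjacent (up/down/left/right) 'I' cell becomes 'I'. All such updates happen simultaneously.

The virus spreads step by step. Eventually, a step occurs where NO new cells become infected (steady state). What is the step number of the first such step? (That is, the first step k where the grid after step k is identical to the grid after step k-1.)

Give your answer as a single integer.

Answer: 6

Derivation:
Step 0 (initial): 3 infected
Step 1: +8 new -> 11 infected
Step 2: +13 new -> 24 infected
Step 3: +5 new -> 29 infected
Step 4: +1 new -> 30 infected
Step 5: +1 new -> 31 infected
Step 6: +0 new -> 31 infected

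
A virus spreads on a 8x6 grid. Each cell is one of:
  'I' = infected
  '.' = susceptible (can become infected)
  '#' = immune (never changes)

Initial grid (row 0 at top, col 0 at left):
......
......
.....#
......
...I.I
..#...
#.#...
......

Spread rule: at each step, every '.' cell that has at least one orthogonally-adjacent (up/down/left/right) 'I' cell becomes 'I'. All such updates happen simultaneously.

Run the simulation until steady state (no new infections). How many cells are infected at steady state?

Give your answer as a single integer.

Step 0 (initial): 2 infected
Step 1: +6 new -> 8 infected
Step 2: +7 new -> 15 infected
Step 3: +9 new -> 24 infected
Step 4: +9 new -> 33 infected
Step 5: +6 new -> 39 infected
Step 6: +4 new -> 43 infected
Step 7: +1 new -> 44 infected
Step 8: +0 new -> 44 infected

Answer: 44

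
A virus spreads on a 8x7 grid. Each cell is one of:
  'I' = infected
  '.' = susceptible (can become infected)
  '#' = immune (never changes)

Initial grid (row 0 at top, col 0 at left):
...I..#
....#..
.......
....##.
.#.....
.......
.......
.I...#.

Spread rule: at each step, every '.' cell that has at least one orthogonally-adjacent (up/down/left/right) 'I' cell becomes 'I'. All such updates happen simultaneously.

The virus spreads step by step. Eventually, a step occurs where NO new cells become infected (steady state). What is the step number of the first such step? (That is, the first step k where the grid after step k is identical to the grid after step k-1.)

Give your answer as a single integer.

Answer: 8

Derivation:
Step 0 (initial): 2 infected
Step 1: +6 new -> 8 infected
Step 2: +8 new -> 16 infected
Step 3: +10 new -> 26 infected
Step 4: +10 new -> 36 infected
Step 5: +7 new -> 43 infected
Step 6: +4 new -> 47 infected
Step 7: +3 new -> 50 infected
Step 8: +0 new -> 50 infected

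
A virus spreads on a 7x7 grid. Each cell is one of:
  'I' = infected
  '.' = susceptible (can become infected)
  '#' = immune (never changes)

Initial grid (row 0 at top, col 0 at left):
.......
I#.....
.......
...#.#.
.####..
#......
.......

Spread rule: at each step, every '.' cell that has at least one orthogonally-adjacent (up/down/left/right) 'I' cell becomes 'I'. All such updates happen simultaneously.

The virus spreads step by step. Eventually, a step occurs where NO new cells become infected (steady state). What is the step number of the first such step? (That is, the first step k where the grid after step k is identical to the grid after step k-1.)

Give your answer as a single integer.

Answer: 18

Derivation:
Step 0 (initial): 1 infected
Step 1: +2 new -> 3 infected
Step 2: +3 new -> 6 infected
Step 3: +4 new -> 10 infected
Step 4: +4 new -> 14 infected
Step 5: +3 new -> 17 infected
Step 6: +4 new -> 21 infected
Step 7: +3 new -> 24 infected
Step 8: +2 new -> 26 infected
Step 9: +1 new -> 27 infected
Step 10: +2 new -> 29 infected
Step 11: +2 new -> 31 infected
Step 12: +2 new -> 33 infected
Step 13: +2 new -> 35 infected
Step 14: +2 new -> 37 infected
Step 15: +2 new -> 39 infected
Step 16: +1 new -> 40 infected
Step 17: +1 new -> 41 infected
Step 18: +0 new -> 41 infected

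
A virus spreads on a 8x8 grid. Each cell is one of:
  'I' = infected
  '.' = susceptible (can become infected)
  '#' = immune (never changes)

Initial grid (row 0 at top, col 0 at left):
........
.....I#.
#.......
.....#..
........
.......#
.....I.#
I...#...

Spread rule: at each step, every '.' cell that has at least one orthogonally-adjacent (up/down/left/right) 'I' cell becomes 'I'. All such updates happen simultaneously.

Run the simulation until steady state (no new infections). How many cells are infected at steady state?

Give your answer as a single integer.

Answer: 58

Derivation:
Step 0 (initial): 3 infected
Step 1: +9 new -> 12 infected
Step 2: +13 new -> 25 infected
Step 3: +15 new -> 40 infected
Step 4: +11 new -> 51 infected
Step 5: +6 new -> 57 infected
Step 6: +1 new -> 58 infected
Step 7: +0 new -> 58 infected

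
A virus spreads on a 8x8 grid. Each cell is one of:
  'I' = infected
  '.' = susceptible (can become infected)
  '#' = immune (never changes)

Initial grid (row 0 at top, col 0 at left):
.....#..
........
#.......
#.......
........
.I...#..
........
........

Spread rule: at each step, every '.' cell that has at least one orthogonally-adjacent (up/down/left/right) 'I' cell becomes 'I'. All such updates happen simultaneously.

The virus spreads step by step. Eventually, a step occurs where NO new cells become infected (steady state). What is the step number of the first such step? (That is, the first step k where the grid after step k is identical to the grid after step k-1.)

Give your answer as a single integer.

Step 0 (initial): 1 infected
Step 1: +4 new -> 5 infected
Step 2: +7 new -> 12 infected
Step 3: +7 new -> 19 infected
Step 4: +6 new -> 25 infected
Step 5: +8 new -> 33 infected
Step 6: +8 new -> 41 infected
Step 7: +8 new -> 49 infected
Step 8: +6 new -> 55 infected
Step 9: +2 new -> 57 infected
Step 10: +2 new -> 59 infected
Step 11: +1 new -> 60 infected
Step 12: +0 new -> 60 infected

Answer: 12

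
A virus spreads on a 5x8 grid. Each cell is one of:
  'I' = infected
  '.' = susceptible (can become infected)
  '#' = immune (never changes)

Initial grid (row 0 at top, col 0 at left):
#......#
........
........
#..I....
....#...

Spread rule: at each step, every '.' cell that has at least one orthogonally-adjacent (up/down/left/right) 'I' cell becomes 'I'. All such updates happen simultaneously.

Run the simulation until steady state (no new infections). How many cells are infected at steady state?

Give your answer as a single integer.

Step 0 (initial): 1 infected
Step 1: +4 new -> 5 infected
Step 2: +6 new -> 11 infected
Step 3: +8 new -> 19 infected
Step 4: +9 new -> 28 infected
Step 5: +6 new -> 34 infected
Step 6: +2 new -> 36 infected
Step 7: +0 new -> 36 infected

Answer: 36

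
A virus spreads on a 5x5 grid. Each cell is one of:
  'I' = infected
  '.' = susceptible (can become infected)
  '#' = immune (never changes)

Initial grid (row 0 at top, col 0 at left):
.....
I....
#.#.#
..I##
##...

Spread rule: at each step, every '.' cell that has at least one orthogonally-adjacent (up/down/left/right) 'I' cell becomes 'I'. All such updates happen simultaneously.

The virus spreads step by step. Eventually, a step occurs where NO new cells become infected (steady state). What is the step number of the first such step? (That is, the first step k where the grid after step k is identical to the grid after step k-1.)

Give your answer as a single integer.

Answer: 6

Derivation:
Step 0 (initial): 2 infected
Step 1: +4 new -> 6 infected
Step 2: +5 new -> 11 infected
Step 3: +3 new -> 14 infected
Step 4: +3 new -> 17 infected
Step 5: +1 new -> 18 infected
Step 6: +0 new -> 18 infected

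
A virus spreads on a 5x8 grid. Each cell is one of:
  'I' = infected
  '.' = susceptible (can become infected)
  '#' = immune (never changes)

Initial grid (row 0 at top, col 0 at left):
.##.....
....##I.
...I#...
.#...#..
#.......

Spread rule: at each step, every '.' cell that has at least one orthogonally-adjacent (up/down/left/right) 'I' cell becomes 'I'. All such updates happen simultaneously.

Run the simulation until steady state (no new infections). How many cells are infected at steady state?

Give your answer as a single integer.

Step 0 (initial): 2 infected
Step 1: +6 new -> 8 infected
Step 2: +11 new -> 19 infected
Step 3: +7 new -> 26 infected
Step 4: +5 new -> 31 infected
Step 5: +1 new -> 32 infected
Step 6: +0 new -> 32 infected

Answer: 32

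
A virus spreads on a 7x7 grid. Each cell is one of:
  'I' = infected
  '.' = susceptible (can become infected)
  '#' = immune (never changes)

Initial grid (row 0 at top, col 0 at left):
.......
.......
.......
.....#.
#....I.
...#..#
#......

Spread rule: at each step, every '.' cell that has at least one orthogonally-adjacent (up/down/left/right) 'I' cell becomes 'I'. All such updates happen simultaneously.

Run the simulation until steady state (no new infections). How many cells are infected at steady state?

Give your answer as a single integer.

Answer: 44

Derivation:
Step 0 (initial): 1 infected
Step 1: +3 new -> 4 infected
Step 2: +5 new -> 9 infected
Step 3: +6 new -> 15 infected
Step 4: +8 new -> 23 infected
Step 5: +8 new -> 31 infected
Step 6: +7 new -> 38 infected
Step 7: +3 new -> 41 infected
Step 8: +2 new -> 43 infected
Step 9: +1 new -> 44 infected
Step 10: +0 new -> 44 infected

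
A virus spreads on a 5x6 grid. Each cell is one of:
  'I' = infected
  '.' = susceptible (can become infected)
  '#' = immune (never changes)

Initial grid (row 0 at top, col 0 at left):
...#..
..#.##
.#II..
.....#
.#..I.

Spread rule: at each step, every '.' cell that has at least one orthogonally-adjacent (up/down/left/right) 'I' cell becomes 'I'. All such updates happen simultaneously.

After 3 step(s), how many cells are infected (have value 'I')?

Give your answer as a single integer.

Answer: 14

Derivation:
Step 0 (initial): 3 infected
Step 1: +7 new -> 10 infected
Step 2: +3 new -> 13 infected
Step 3: +1 new -> 14 infected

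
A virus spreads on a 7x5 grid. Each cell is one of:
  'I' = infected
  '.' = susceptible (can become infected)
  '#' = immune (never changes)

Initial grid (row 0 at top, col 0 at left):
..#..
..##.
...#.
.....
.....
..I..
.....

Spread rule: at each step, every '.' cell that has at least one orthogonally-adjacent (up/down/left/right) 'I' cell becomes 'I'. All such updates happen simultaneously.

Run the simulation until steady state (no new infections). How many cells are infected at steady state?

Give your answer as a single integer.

Step 0 (initial): 1 infected
Step 1: +4 new -> 5 infected
Step 2: +7 new -> 12 infected
Step 3: +7 new -> 19 infected
Step 4: +3 new -> 22 infected
Step 5: +3 new -> 25 infected
Step 6: +3 new -> 28 infected
Step 7: +2 new -> 30 infected
Step 8: +1 new -> 31 infected
Step 9: +0 new -> 31 infected

Answer: 31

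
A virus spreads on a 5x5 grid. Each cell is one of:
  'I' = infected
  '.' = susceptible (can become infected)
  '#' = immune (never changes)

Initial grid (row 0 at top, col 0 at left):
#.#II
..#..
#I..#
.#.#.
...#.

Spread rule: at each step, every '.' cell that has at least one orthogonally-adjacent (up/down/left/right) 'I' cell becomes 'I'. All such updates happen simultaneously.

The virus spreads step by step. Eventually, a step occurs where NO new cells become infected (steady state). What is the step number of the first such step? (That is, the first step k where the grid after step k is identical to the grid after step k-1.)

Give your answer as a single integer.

Answer: 7

Derivation:
Step 0 (initial): 3 infected
Step 1: +4 new -> 7 infected
Step 2: +4 new -> 11 infected
Step 3: +1 new -> 12 infected
Step 4: +1 new -> 13 infected
Step 5: +1 new -> 14 infected
Step 6: +1 new -> 15 infected
Step 7: +0 new -> 15 infected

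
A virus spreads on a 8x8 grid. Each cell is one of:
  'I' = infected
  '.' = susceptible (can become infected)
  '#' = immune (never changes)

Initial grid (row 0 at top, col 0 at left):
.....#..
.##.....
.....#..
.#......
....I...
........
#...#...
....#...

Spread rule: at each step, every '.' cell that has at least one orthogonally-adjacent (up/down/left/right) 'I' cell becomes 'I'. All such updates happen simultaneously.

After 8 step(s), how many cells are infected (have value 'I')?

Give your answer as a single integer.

Step 0 (initial): 1 infected
Step 1: +4 new -> 5 infected
Step 2: +7 new -> 12 infected
Step 3: +10 new -> 22 infected
Step 4: +13 new -> 35 infected
Step 5: +10 new -> 45 infected
Step 6: +6 new -> 51 infected
Step 7: +4 new -> 55 infected
Step 8: +1 new -> 56 infected

Answer: 56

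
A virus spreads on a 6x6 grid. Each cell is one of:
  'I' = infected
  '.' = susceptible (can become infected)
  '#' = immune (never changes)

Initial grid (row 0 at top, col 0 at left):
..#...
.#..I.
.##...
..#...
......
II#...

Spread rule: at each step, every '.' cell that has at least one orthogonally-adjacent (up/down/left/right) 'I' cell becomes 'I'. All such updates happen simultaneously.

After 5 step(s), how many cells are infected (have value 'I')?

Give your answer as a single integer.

Step 0 (initial): 3 infected
Step 1: +6 new -> 9 infected
Step 2: +9 new -> 18 infected
Step 3: +5 new -> 23 infected
Step 4: +4 new -> 27 infected
Step 5: +2 new -> 29 infected

Answer: 29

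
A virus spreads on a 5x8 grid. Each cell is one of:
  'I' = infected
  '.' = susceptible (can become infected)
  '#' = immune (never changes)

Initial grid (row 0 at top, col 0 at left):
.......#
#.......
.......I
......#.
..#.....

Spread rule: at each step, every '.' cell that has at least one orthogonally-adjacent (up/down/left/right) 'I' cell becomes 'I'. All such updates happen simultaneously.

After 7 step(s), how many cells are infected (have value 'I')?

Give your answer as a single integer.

Step 0 (initial): 1 infected
Step 1: +3 new -> 4 infected
Step 2: +3 new -> 7 infected
Step 3: +5 new -> 12 infected
Step 4: +5 new -> 17 infected
Step 5: +5 new -> 22 infected
Step 6: +5 new -> 27 infected
Step 7: +4 new -> 31 infected

Answer: 31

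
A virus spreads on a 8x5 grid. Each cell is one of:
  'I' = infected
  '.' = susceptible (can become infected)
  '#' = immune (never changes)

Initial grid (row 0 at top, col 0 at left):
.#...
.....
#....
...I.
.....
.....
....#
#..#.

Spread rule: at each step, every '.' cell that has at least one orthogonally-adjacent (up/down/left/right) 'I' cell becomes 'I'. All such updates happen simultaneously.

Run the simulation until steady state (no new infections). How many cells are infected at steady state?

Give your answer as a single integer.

Answer: 34

Derivation:
Step 0 (initial): 1 infected
Step 1: +4 new -> 5 infected
Step 2: +7 new -> 12 infected
Step 3: +9 new -> 21 infected
Step 4: +6 new -> 27 infected
Step 5: +4 new -> 31 infected
Step 6: +3 new -> 34 infected
Step 7: +0 new -> 34 infected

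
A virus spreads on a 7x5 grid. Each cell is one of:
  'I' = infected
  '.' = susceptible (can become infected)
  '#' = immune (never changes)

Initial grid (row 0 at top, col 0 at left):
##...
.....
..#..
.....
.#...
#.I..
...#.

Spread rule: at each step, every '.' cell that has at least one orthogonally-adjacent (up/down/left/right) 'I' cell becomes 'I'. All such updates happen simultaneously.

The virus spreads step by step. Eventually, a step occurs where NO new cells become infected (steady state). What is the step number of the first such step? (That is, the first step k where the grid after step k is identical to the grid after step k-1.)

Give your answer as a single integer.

Answer: 8

Derivation:
Step 0 (initial): 1 infected
Step 1: +4 new -> 5 infected
Step 2: +4 new -> 9 infected
Step 3: +5 new -> 14 infected
Step 4: +4 new -> 18 infected
Step 5: +5 new -> 23 infected
Step 6: +4 new -> 27 infected
Step 7: +2 new -> 29 infected
Step 8: +0 new -> 29 infected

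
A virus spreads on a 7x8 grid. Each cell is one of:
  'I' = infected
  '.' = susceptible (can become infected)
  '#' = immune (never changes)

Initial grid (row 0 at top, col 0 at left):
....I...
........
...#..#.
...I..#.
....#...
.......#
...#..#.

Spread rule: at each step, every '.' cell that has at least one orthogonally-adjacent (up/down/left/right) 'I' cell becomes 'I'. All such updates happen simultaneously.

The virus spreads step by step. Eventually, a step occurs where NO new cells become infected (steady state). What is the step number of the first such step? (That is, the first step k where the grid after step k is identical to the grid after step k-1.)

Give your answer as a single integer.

Answer: 7

Derivation:
Step 0 (initial): 2 infected
Step 1: +6 new -> 8 infected
Step 2: +10 new -> 18 infected
Step 3: +11 new -> 29 infected
Step 4: +10 new -> 39 infected
Step 5: +7 new -> 46 infected
Step 6: +2 new -> 48 infected
Step 7: +0 new -> 48 infected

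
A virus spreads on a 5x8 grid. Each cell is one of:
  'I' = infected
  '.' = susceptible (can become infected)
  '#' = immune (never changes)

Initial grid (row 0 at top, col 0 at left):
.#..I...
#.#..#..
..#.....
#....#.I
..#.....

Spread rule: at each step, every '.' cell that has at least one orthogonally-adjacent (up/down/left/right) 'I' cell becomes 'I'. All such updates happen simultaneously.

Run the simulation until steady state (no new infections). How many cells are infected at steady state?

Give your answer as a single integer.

Answer: 31

Derivation:
Step 0 (initial): 2 infected
Step 1: +6 new -> 8 infected
Step 2: +7 new -> 15 infected
Step 3: +6 new -> 21 infected
Step 4: +2 new -> 23 infected
Step 5: +2 new -> 25 infected
Step 6: +1 new -> 26 infected
Step 7: +2 new -> 28 infected
Step 8: +3 new -> 31 infected
Step 9: +0 new -> 31 infected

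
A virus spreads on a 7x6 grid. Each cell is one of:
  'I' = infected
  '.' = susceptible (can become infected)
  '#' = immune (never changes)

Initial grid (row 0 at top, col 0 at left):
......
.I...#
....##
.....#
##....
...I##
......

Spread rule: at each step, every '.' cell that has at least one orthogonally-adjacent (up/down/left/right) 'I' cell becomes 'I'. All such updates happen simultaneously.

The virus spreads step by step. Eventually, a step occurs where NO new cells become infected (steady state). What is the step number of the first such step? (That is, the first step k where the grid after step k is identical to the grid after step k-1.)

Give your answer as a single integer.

Step 0 (initial): 2 infected
Step 1: +7 new -> 9 infected
Step 2: +12 new -> 21 infected
Step 3: +10 new -> 31 infected
Step 4: +2 new -> 33 infected
Step 5: +1 new -> 34 infected
Step 6: +0 new -> 34 infected

Answer: 6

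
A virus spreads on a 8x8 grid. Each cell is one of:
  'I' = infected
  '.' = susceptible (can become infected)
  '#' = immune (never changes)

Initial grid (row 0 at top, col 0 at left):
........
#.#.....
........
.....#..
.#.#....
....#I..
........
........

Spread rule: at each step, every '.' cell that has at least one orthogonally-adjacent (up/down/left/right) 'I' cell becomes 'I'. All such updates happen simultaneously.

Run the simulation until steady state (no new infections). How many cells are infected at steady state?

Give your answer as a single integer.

Step 0 (initial): 1 infected
Step 1: +3 new -> 4 infected
Step 2: +6 new -> 10 infected
Step 3: +7 new -> 17 infected
Step 4: +8 new -> 25 infected
Step 5: +9 new -> 34 infected
Step 6: +11 new -> 45 infected
Step 7: +7 new -> 52 infected
Step 8: +4 new -> 56 infected
Step 9: +1 new -> 57 infected
Step 10: +1 new -> 58 infected
Step 11: +0 new -> 58 infected

Answer: 58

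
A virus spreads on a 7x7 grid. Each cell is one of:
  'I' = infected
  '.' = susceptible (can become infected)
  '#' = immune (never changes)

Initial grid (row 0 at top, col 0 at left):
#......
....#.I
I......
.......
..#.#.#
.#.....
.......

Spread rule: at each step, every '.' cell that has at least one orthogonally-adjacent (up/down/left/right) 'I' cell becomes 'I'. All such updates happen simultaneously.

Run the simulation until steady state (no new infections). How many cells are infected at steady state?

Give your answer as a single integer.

Answer: 43

Derivation:
Step 0 (initial): 2 infected
Step 1: +6 new -> 8 infected
Step 2: +7 new -> 15 infected
Step 3: +9 new -> 24 infected
Step 4: +7 new -> 31 infected
Step 5: +3 new -> 34 infected
Step 6: +5 new -> 39 infected
Step 7: +4 new -> 43 infected
Step 8: +0 new -> 43 infected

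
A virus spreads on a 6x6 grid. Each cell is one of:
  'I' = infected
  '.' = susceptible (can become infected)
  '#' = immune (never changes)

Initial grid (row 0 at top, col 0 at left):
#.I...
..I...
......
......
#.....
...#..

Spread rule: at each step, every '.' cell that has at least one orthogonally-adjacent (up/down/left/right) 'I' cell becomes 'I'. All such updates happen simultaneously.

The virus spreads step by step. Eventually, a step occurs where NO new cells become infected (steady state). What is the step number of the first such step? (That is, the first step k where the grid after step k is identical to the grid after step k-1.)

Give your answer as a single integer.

Step 0 (initial): 2 infected
Step 1: +5 new -> 7 infected
Step 2: +6 new -> 13 infected
Step 3: +7 new -> 20 infected
Step 4: +6 new -> 26 infected
Step 5: +3 new -> 29 infected
Step 6: +3 new -> 32 infected
Step 7: +1 new -> 33 infected
Step 8: +0 new -> 33 infected

Answer: 8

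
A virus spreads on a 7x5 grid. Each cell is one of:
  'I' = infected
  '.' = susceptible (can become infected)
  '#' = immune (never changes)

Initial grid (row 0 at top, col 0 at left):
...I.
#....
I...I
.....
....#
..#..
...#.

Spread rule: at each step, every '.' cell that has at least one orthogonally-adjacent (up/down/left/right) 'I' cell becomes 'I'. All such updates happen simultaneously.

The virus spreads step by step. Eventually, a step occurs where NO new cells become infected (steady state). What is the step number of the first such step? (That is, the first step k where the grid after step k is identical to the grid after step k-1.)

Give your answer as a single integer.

Step 0 (initial): 3 infected
Step 1: +8 new -> 11 infected
Step 2: +7 new -> 18 infected
Step 3: +5 new -> 23 infected
Step 4: +4 new -> 27 infected
Step 5: +2 new -> 29 infected
Step 6: +2 new -> 31 infected
Step 7: +0 new -> 31 infected

Answer: 7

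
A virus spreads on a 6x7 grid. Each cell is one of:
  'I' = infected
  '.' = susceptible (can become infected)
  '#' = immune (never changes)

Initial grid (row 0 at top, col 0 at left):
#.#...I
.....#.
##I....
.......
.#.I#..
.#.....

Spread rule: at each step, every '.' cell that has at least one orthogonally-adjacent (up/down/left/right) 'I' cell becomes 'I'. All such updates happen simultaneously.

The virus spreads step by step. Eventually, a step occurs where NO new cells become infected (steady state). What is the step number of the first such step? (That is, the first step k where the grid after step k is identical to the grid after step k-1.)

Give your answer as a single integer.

Step 0 (initial): 3 infected
Step 1: +8 new -> 11 infected
Step 2: +9 new -> 20 infected
Step 3: +9 new -> 29 infected
Step 4: +4 new -> 33 infected
Step 5: +1 new -> 34 infected
Step 6: +0 new -> 34 infected

Answer: 6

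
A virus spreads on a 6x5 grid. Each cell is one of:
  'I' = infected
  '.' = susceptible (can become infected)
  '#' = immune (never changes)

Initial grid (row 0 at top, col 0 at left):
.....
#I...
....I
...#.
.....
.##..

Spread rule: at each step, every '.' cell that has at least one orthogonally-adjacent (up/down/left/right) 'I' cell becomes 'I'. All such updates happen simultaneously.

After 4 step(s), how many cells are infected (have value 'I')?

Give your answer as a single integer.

Answer: 25

Derivation:
Step 0 (initial): 2 infected
Step 1: +6 new -> 8 infected
Step 2: +8 new -> 16 infected
Step 3: +6 new -> 22 infected
Step 4: +3 new -> 25 infected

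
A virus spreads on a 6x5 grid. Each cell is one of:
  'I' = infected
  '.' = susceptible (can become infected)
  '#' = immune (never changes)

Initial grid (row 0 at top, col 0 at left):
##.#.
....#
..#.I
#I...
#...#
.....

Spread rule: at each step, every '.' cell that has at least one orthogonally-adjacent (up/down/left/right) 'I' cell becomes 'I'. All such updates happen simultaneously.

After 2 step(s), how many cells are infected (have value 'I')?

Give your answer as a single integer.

Step 0 (initial): 2 infected
Step 1: +5 new -> 7 infected
Step 2: +6 new -> 13 infected

Answer: 13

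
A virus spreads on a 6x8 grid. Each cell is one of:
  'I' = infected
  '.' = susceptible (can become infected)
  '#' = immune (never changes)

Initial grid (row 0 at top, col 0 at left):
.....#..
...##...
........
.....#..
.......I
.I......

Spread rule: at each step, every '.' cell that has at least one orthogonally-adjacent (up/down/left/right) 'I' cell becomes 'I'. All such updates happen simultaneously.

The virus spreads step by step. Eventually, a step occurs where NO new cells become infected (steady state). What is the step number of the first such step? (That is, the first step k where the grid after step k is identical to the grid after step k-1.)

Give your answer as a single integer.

Answer: 9

Derivation:
Step 0 (initial): 2 infected
Step 1: +6 new -> 8 infected
Step 2: +8 new -> 16 infected
Step 3: +9 new -> 25 infected
Step 4: +8 new -> 33 infected
Step 5: +7 new -> 40 infected
Step 6: +2 new -> 42 infected
Step 7: +1 new -> 43 infected
Step 8: +1 new -> 44 infected
Step 9: +0 new -> 44 infected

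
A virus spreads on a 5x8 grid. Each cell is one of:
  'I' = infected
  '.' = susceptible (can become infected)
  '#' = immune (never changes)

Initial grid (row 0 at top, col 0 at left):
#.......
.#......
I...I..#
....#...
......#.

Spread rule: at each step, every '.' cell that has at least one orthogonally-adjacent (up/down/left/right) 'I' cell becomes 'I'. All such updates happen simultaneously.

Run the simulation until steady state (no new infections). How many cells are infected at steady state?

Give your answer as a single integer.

Answer: 35

Derivation:
Step 0 (initial): 2 infected
Step 1: +6 new -> 8 infected
Step 2: +9 new -> 17 infected
Step 3: +9 new -> 26 infected
Step 4: +6 new -> 32 infected
Step 5: +3 new -> 35 infected
Step 6: +0 new -> 35 infected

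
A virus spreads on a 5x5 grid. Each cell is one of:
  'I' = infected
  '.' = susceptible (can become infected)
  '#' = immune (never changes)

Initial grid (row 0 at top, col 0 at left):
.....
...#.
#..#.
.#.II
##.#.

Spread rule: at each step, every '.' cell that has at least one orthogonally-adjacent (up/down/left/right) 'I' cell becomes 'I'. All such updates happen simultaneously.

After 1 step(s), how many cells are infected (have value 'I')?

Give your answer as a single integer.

Step 0 (initial): 2 infected
Step 1: +3 new -> 5 infected

Answer: 5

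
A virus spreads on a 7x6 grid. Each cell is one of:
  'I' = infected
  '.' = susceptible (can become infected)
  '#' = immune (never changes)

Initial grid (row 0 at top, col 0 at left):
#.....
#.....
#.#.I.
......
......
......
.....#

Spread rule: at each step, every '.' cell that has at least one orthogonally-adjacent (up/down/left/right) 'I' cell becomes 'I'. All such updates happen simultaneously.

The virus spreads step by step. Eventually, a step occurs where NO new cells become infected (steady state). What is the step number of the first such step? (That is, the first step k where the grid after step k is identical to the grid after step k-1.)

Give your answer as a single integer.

Answer: 9

Derivation:
Step 0 (initial): 1 infected
Step 1: +4 new -> 5 infected
Step 2: +6 new -> 11 infected
Step 3: +7 new -> 18 infected
Step 4: +7 new -> 25 infected
Step 5: +6 new -> 31 infected
Step 6: +3 new -> 34 infected
Step 7: +2 new -> 36 infected
Step 8: +1 new -> 37 infected
Step 9: +0 new -> 37 infected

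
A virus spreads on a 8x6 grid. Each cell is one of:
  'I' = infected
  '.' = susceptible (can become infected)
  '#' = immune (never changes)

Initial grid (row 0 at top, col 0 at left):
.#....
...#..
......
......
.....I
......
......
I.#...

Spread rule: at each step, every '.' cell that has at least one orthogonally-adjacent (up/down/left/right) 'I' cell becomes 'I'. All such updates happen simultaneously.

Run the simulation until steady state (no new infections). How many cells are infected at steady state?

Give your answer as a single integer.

Answer: 45

Derivation:
Step 0 (initial): 2 infected
Step 1: +5 new -> 7 infected
Step 2: +7 new -> 14 infected
Step 3: +10 new -> 24 infected
Step 4: +9 new -> 33 infected
Step 5: +5 new -> 38 infected
Step 6: +4 new -> 42 infected
Step 7: +3 new -> 45 infected
Step 8: +0 new -> 45 infected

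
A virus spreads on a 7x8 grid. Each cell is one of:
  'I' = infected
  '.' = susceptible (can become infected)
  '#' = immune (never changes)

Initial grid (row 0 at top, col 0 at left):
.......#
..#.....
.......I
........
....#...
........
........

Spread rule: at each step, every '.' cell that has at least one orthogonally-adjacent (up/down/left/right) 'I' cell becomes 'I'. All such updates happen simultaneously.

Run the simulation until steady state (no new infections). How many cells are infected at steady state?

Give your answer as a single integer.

Answer: 53

Derivation:
Step 0 (initial): 1 infected
Step 1: +3 new -> 4 infected
Step 2: +4 new -> 8 infected
Step 3: +6 new -> 14 infected
Step 4: +7 new -> 21 infected
Step 5: +6 new -> 27 infected
Step 6: +6 new -> 33 infected
Step 7: +7 new -> 40 infected
Step 8: +6 new -> 46 infected
Step 9: +4 new -> 50 infected
Step 10: +2 new -> 52 infected
Step 11: +1 new -> 53 infected
Step 12: +0 new -> 53 infected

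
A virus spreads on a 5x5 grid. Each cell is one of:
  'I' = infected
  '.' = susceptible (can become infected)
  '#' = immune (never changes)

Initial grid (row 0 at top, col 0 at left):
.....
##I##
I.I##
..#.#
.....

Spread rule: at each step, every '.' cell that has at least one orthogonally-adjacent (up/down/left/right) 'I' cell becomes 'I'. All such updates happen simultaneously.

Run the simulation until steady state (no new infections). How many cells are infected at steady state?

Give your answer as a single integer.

Step 0 (initial): 3 infected
Step 1: +3 new -> 6 infected
Step 2: +4 new -> 10 infected
Step 3: +3 new -> 13 infected
Step 4: +1 new -> 14 infected
Step 5: +1 new -> 15 infected
Step 6: +2 new -> 17 infected
Step 7: +0 new -> 17 infected

Answer: 17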